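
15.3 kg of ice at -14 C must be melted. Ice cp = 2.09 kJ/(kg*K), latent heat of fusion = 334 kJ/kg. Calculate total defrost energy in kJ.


Sensible heat = cp * dT = 2.09 * 14 = 29.26 kJ/kg
Total per kg = 29.26 + 334 = 363.26 kJ/kg
Q = m * total = 15.3 * 363.26
Q = 5557.9 kJ

5557.9


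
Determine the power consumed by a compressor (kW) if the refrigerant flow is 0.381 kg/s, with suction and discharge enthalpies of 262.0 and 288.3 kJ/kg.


dh = 288.3 - 262.0 = 26.3 kJ/kg
W = m_dot * dh = 0.381 * 26.3 = 10.02 kW

10.02


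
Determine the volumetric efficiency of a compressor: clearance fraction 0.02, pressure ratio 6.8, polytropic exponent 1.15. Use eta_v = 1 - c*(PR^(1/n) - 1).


PR^(1/n) = 6.8^(1/1.15) = 5.29566853
eta_v = 1 - 0.02 * (5.29566853 - 1)
eta_v = 0.9141

0.9141


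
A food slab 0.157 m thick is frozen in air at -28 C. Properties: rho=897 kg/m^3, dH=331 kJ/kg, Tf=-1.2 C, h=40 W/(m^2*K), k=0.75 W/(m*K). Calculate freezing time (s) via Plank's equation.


dT = -1.2 - (-28) = 26.8 K
term1 = a/(2h) = 0.157/(2*40) = 0.0019625
term2 = a^2/(8k) = 0.157^2/(8*0.75) = 0.004108166667
t = rho*dH*1000/dT * (term1 + term2)
t = 897*331*1000/26.8 * (0.0019625 + 0.004108166667)
t = 67255 s

67255


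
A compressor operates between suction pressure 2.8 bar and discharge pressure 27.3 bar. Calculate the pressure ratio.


PR = P_high / P_low
PR = 27.3 / 2.8
PR = 9.75

9.75


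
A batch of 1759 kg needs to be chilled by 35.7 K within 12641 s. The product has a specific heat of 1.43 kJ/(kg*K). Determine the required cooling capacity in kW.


Q = m * cp * dT / t
Q = 1759 * 1.43 * 35.7 / 12641
Q = 7.104 kW

7.104


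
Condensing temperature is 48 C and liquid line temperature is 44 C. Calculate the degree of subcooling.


Subcooling = T_cond - T_liquid
Subcooling = 48 - 44
Subcooling = 4 K

4


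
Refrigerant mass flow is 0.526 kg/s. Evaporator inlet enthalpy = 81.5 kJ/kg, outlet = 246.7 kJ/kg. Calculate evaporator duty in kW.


dh = 246.7 - 81.5 = 165.2 kJ/kg
Q_evap = m_dot * dh = 0.526 * 165.2
Q_evap = 86.9 kW

86.9


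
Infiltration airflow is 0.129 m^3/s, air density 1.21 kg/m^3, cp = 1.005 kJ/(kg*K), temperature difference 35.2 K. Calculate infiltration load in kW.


Q = V_dot * rho * cp * dT
Q = 0.129 * 1.21 * 1.005 * 35.2
Q = 5.522 kW

5.522


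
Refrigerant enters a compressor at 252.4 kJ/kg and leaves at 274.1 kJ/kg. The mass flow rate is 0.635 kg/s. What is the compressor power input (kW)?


dh = 274.1 - 252.4 = 21.7 kJ/kg
W = m_dot * dh = 0.635 * 21.7 = 13.78 kW

13.78


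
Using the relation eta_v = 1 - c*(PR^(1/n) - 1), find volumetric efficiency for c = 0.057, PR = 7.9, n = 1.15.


PR^(1/n) = 7.9^(1/1.15) = 6.0331663
eta_v = 1 - 0.057 * (6.0331663 - 1)
eta_v = 0.7131

0.7131


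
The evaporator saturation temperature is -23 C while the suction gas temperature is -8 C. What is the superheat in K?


Superheat = T_suction - T_evap
Superheat = -8 - (-23)
Superheat = 15 K

15


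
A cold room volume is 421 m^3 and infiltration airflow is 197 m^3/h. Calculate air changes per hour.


ACH = flow / volume
ACH = 197 / 421
ACH = 0.468

0.468


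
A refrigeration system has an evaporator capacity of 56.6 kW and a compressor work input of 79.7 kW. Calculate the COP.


COP = Q_evap / W
COP = 56.6 / 79.7
COP = 0.71

0.71


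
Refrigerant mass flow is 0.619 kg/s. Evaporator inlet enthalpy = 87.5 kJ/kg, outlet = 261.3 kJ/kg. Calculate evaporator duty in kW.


dh = 261.3 - 87.5 = 173.8 kJ/kg
Q_evap = m_dot * dh = 0.619 * 173.8
Q_evap = 107.58 kW

107.58


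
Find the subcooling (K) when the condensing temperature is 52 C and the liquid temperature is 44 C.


Subcooling = T_cond - T_liquid
Subcooling = 52 - 44
Subcooling = 8 K

8


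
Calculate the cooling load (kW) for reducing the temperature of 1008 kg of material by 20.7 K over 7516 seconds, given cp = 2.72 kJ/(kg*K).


Q = m * cp * dT / t
Q = 1008 * 2.72 * 20.7 / 7516
Q = 7.551 kW

7.551


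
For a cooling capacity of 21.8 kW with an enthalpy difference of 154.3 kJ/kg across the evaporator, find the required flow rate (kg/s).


m_dot = Q / dh
m_dot = 21.8 / 154.3
m_dot = 0.1413 kg/s

0.1413


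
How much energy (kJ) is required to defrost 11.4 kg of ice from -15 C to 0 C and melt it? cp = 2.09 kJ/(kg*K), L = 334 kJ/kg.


Sensible heat = cp * dT = 2.09 * 15 = 31.35 kJ/kg
Total per kg = 31.35 + 334 = 365.35 kJ/kg
Q = m * total = 11.4 * 365.35
Q = 4165.0 kJ

4165.0


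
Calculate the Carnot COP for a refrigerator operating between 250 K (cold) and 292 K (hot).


dT = 292 - 250 = 42 K
COP_carnot = T_cold / dT = 250 / 42
COP_carnot = 5.952

5.952


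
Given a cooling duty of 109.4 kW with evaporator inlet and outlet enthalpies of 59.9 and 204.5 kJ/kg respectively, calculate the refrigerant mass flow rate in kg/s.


dh = 204.5 - 59.9 = 144.6 kJ/kg
m_dot = Q / dh = 109.4 / 144.6 = 0.7566 kg/s

0.7566


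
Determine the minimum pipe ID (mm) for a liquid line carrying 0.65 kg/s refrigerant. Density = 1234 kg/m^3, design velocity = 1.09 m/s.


A = m_dot / (rho * v) = 0.65 / (1234 * 1.09) = 0.0004832498179 m^2
d = sqrt(4*A/pi) * 1000
d = 24.8 mm

24.8


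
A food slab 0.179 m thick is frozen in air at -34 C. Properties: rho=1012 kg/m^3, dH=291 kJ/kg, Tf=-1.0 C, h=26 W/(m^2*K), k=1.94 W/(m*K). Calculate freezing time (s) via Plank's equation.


dT = -1.0 - (-34) = 33.0 K
term1 = a/(2h) = 0.179/(2*26) = 0.003442307692
term2 = a^2/(8k) = 0.179^2/(8*1.94) = 0.002064497423
t = rho*dH*1000/dT * (term1 + term2)
t = 1012*291*1000/33.0 * (0.003442307692 + 0.002064497423)
t = 49143 s

49143


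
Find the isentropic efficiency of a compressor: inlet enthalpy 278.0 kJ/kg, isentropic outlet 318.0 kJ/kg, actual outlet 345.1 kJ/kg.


dh_ideal = 318.0 - 278.0 = 40.0 kJ/kg
dh_actual = 345.1 - 278.0 = 67.1 kJ/kg
eta_s = dh_ideal / dh_actual = 40.0 / 67.1
eta_s = 0.5961

0.5961


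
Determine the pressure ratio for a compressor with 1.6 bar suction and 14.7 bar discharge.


PR = P_high / P_low
PR = 14.7 / 1.6
PR = 9.188

9.188


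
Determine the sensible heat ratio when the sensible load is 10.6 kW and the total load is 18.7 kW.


SHR = Q_sensible / Q_total
SHR = 10.6 / 18.7
SHR = 0.567

0.567


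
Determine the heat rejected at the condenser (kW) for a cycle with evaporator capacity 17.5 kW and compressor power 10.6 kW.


Q_cond = Q_evap + W
Q_cond = 17.5 + 10.6
Q_cond = 28.1 kW

28.1


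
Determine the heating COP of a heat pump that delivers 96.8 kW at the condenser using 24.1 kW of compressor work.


COP_hp = Q_cond / W
COP_hp = 96.8 / 24.1
COP_hp = 4.017

4.017


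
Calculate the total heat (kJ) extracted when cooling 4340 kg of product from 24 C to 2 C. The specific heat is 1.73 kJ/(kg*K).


dT = 24 - (2) = 22 K
Q = m * cp * dT = 4340 * 1.73 * 22
Q = 165180 kJ

165180


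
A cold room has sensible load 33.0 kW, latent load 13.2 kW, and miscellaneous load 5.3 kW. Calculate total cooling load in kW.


Q_total = Q_s + Q_l + Q_misc
Q_total = 33.0 + 13.2 + 5.3
Q_total = 51.5 kW

51.5


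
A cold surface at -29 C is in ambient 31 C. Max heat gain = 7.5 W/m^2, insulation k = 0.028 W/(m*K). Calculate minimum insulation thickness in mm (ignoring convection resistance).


dT = 31 - (-29) = 60 K
thickness = k * dT / q_max * 1000
thickness = 0.028 * 60 / 7.5 * 1000
thickness = 224.0 mm

224.0


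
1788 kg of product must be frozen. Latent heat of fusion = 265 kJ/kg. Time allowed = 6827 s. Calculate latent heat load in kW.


Q_lat = m * h_fg / t
Q_lat = 1788 * 265 / 6827
Q_lat = 69.4 kW

69.4


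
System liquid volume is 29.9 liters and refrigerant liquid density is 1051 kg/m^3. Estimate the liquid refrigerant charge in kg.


Charge = V * rho / 1000
Charge = 29.9 * 1051 / 1000
Charge = 31.42 kg

31.42


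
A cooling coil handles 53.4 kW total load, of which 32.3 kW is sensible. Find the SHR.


SHR = Q_sensible / Q_total
SHR = 32.3 / 53.4
SHR = 0.605

0.605


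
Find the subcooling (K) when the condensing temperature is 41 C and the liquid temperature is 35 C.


Subcooling = T_cond - T_liquid
Subcooling = 41 - 35
Subcooling = 6 K

6


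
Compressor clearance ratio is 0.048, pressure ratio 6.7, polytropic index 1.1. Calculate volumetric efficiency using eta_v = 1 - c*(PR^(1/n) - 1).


PR^(1/n) = 6.7^(1/1.1) = 5.63607928
eta_v = 1 - 0.048 * (5.63607928 - 1)
eta_v = 0.7775

0.7775


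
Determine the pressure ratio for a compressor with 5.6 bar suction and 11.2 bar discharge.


PR = P_high / P_low
PR = 11.2 / 5.6
PR = 2.0

2.0


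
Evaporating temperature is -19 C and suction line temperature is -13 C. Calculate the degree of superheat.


Superheat = T_suction - T_evap
Superheat = -13 - (-19)
Superheat = 6 K

6


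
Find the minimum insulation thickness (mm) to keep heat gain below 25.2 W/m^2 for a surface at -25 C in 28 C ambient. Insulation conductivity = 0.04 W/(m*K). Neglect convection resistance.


dT = 28 - (-25) = 53 K
thickness = k * dT / q_max * 1000
thickness = 0.04 * 53 / 25.2 * 1000
thickness = 84.1 mm

84.1


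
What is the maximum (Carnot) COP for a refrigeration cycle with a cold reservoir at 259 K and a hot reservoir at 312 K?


dT = 312 - 259 = 53 K
COP_carnot = T_cold / dT = 259 / 53
COP_carnot = 4.887

4.887


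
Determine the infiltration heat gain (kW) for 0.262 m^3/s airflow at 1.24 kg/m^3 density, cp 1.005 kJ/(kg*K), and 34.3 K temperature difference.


Q = V_dot * rho * cp * dT
Q = 0.262 * 1.24 * 1.005 * 34.3
Q = 11.199 kW

11.199


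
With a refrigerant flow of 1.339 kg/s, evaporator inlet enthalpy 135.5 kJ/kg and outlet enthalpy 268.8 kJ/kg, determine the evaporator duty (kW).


dh = 268.8 - 135.5 = 133.3 kJ/kg
Q_evap = m_dot * dh = 1.339 * 133.3
Q_evap = 178.49 kW

178.49


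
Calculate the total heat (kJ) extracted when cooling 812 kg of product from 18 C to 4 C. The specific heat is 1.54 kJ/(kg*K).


dT = 18 - (4) = 14 K
Q = m * cp * dT = 812 * 1.54 * 14
Q = 17507 kJ

17507


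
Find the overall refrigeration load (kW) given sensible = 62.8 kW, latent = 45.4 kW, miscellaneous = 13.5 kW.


Q_total = Q_s + Q_l + Q_misc
Q_total = 62.8 + 45.4 + 13.5
Q_total = 121.7 kW

121.7


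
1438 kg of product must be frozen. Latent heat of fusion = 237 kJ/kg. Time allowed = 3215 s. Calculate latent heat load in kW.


Q_lat = m * h_fg / t
Q_lat = 1438 * 237 / 3215
Q_lat = 106.0 kW

106.0


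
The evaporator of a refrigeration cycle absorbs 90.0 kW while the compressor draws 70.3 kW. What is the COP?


COP = Q_evap / W
COP = 90.0 / 70.3
COP = 1.28

1.28


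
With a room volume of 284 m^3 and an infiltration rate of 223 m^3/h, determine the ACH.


ACH = flow / volume
ACH = 223 / 284
ACH = 0.785

0.785


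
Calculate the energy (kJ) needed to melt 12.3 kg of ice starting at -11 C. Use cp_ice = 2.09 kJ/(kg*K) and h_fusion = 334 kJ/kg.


Sensible heat = cp * dT = 2.09 * 11 = 22.99 kJ/kg
Total per kg = 22.99 + 334 = 356.99 kJ/kg
Q = m * total = 12.3 * 356.99
Q = 4391.0 kJ

4391.0


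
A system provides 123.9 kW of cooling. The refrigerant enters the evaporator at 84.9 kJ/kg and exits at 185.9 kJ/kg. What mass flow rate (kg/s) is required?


dh = 185.9 - 84.9 = 101.0 kJ/kg
m_dot = Q / dh = 123.9 / 101.0 = 1.2267 kg/s

1.2267


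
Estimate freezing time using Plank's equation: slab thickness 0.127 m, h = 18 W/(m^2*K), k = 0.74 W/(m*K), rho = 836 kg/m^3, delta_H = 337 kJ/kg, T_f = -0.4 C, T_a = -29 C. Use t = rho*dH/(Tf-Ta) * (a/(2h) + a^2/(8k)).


dT = -0.4 - (-29) = 28.6 K
term1 = a/(2h) = 0.127/(2*18) = 0.003527777778
term2 = a^2/(8k) = 0.127^2/(8*0.74) = 0.002724493243
t = rho*dH*1000/dT * (term1 + term2)
t = 836*337*1000/28.6 * (0.003527777778 + 0.002724493243)
t = 61590 s

61590


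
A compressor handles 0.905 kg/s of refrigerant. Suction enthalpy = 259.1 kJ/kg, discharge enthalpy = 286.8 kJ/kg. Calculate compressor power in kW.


dh = 286.8 - 259.1 = 27.7 kJ/kg
W = m_dot * dh = 0.905 * 27.7 = 25.07 kW

25.07


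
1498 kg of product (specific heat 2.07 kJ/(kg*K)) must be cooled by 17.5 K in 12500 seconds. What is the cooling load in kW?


Q = m * cp * dT / t
Q = 1498 * 2.07 * 17.5 / 12500
Q = 4.341 kW

4.341


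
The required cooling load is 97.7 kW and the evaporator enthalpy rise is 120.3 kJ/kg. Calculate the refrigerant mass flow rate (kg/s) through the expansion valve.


m_dot = Q / dh
m_dot = 97.7 / 120.3
m_dot = 0.8121 kg/s

0.8121


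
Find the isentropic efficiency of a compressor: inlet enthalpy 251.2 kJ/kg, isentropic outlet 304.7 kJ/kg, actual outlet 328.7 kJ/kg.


dh_ideal = 304.7 - 251.2 = 53.5 kJ/kg
dh_actual = 328.7 - 251.2 = 77.5 kJ/kg
eta_s = dh_ideal / dh_actual = 53.5 / 77.5
eta_s = 0.6903

0.6903


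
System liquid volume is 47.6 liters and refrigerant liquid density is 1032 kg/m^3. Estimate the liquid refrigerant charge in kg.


Charge = V * rho / 1000
Charge = 47.6 * 1032 / 1000
Charge = 49.12 kg

49.12


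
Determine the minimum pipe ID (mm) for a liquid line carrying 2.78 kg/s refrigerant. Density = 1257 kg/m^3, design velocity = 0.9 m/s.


A = m_dot / (rho * v) = 2.78 / (1257 * 0.9) = 0.002457349951 m^2
d = sqrt(4*A/pi) * 1000
d = 55.9 mm

55.9


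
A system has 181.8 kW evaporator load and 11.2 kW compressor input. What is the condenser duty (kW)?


Q_cond = Q_evap + W
Q_cond = 181.8 + 11.2
Q_cond = 193.0 kW

193.0


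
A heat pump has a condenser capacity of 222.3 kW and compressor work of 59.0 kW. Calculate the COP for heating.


COP_hp = Q_cond / W
COP_hp = 222.3 / 59.0
COP_hp = 3.768

3.768


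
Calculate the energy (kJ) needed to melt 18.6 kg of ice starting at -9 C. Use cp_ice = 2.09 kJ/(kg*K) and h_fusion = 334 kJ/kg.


Sensible heat = cp * dT = 2.09 * 9 = 18.81 kJ/kg
Total per kg = 18.81 + 334 = 352.81 kJ/kg
Q = m * total = 18.6 * 352.81
Q = 6562.3 kJ

6562.3


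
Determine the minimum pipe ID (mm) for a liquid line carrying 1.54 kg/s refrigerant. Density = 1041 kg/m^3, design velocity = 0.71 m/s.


A = m_dot / (rho * v) = 1.54 / (1041 * 0.71) = 0.002083587017 m^2
d = sqrt(4*A/pi) * 1000
d = 51.5 mm

51.5


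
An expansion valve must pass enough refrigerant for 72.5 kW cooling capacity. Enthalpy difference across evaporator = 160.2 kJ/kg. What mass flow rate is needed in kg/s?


m_dot = Q / dh
m_dot = 72.5 / 160.2
m_dot = 0.4526 kg/s

0.4526


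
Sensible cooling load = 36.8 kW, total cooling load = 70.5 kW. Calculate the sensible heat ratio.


SHR = Q_sensible / Q_total
SHR = 36.8 / 70.5
SHR = 0.522

0.522


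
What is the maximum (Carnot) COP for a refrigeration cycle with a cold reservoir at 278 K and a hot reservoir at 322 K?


dT = 322 - 278 = 44 K
COP_carnot = T_cold / dT = 278 / 44
COP_carnot = 6.318

6.318


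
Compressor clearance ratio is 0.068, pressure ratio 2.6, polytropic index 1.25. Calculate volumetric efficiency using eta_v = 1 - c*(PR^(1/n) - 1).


PR^(1/n) = 2.6^(1/1.25) = 2.14772503
eta_v = 1 - 0.068 * (2.14772503 - 1)
eta_v = 0.922

0.922


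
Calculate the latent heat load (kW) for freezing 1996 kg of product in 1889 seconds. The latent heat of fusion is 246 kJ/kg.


Q_lat = m * h_fg / t
Q_lat = 1996 * 246 / 1889
Q_lat = 259.93 kW

259.93


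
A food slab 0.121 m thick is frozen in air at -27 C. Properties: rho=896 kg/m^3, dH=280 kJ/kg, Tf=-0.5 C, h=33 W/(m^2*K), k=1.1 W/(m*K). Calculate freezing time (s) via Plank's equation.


dT = -0.5 - (-27) = 26.5 K
term1 = a/(2h) = 0.121/(2*33) = 0.001833333333
term2 = a^2/(8k) = 0.121^2/(8*1.1) = 0.00166375
t = rho*dH*1000/dT * (term1 + term2)
t = 896*280*1000/26.5 * (0.001833333333 + 0.00166375)
t = 33107 s

33107


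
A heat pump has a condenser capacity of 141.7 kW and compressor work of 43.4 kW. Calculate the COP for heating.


COP_hp = Q_cond / W
COP_hp = 141.7 / 43.4
COP_hp = 3.265

3.265


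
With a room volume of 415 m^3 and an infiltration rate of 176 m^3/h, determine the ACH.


ACH = flow / volume
ACH = 176 / 415
ACH = 0.424

0.424


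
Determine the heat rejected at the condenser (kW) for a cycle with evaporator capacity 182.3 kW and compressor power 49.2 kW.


Q_cond = Q_evap + W
Q_cond = 182.3 + 49.2
Q_cond = 231.5 kW

231.5


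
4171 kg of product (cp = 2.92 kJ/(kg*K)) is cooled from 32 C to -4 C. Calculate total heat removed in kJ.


dT = 32 - (-4) = 36 K
Q = m * cp * dT = 4171 * 2.92 * 36
Q = 438456 kJ

438456


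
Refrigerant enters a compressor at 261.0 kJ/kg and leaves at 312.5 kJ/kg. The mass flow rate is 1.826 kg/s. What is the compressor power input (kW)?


dh = 312.5 - 261.0 = 51.5 kJ/kg
W = m_dot * dh = 1.826 * 51.5 = 94.04 kW

94.04


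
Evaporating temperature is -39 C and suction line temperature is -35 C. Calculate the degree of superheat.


Superheat = T_suction - T_evap
Superheat = -35 - (-39)
Superheat = 4 K

4


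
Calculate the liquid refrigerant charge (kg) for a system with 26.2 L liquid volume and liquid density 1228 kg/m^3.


Charge = V * rho / 1000
Charge = 26.2 * 1228 / 1000
Charge = 32.17 kg

32.17


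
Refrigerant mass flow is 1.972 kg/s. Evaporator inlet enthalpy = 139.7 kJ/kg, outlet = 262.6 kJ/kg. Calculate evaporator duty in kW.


dh = 262.6 - 139.7 = 122.9 kJ/kg
Q_evap = m_dot * dh = 1.972 * 122.9
Q_evap = 242.36 kW

242.36


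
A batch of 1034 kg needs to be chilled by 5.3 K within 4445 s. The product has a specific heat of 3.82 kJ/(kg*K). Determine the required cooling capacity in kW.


Q = m * cp * dT / t
Q = 1034 * 3.82 * 5.3 / 4445
Q = 4.71 kW

4.71


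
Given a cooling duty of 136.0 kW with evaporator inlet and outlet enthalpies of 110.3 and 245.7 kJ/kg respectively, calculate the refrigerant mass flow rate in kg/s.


dh = 245.7 - 110.3 = 135.4 kJ/kg
m_dot = Q / dh = 136.0 / 135.4 = 1.0044 kg/s

1.0044


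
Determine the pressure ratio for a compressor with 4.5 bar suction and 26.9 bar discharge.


PR = P_high / P_low
PR = 26.9 / 4.5
PR = 5.978

5.978


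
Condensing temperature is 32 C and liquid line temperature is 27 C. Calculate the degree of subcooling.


Subcooling = T_cond - T_liquid
Subcooling = 32 - 27
Subcooling = 5 K

5


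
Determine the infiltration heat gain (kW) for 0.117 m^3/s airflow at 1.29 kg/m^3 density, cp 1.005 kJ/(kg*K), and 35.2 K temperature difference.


Q = V_dot * rho * cp * dT
Q = 0.117 * 1.29 * 1.005 * 35.2
Q = 5.339 kW

5.339


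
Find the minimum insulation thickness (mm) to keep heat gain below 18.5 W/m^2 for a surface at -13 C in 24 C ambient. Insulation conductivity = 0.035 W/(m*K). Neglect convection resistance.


dT = 24 - (-13) = 37 K
thickness = k * dT / q_max * 1000
thickness = 0.035 * 37 / 18.5 * 1000
thickness = 70.0 mm

70.0


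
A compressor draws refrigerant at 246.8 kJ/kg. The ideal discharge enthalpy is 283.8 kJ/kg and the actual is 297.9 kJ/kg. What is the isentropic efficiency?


dh_ideal = 283.8 - 246.8 = 37.0 kJ/kg
dh_actual = 297.9 - 246.8 = 51.1 kJ/kg
eta_s = dh_ideal / dh_actual = 37.0 / 51.1
eta_s = 0.7241

0.7241


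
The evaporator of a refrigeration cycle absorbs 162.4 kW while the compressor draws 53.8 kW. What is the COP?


COP = Q_evap / W
COP = 162.4 / 53.8
COP = 3.019

3.019


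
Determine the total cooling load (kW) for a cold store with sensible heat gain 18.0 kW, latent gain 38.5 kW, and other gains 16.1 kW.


Q_total = Q_s + Q_l + Q_misc
Q_total = 18.0 + 38.5 + 16.1
Q_total = 72.6 kW

72.6


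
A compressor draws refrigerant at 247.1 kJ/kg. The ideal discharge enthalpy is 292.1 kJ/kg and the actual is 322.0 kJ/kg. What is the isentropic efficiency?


dh_ideal = 292.1 - 247.1 = 45.0 kJ/kg
dh_actual = 322.0 - 247.1 = 74.9 kJ/kg
eta_s = dh_ideal / dh_actual = 45.0 / 74.9
eta_s = 0.6008

0.6008


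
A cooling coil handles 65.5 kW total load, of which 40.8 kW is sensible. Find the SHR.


SHR = Q_sensible / Q_total
SHR = 40.8 / 65.5
SHR = 0.623

0.623


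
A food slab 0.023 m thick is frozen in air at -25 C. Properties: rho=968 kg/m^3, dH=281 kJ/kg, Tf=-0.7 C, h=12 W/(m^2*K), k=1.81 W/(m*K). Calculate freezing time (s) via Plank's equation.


dT = -0.7 - (-25) = 24.3 K
term1 = a/(2h) = 0.023/(2*12) = 0.0009583333333
term2 = a^2/(8k) = 0.023^2/(8*1.81) = 0.00003653314917
t = rho*dH*1000/dT * (term1 + term2)
t = 968*281*1000/24.3 * (0.0009583333333 + 0.00003653314917)
t = 11136 s

11136


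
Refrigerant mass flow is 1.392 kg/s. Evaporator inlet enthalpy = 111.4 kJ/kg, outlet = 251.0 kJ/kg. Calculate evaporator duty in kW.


dh = 251.0 - 111.4 = 139.6 kJ/kg
Q_evap = m_dot * dh = 1.392 * 139.6
Q_evap = 194.32 kW

194.32


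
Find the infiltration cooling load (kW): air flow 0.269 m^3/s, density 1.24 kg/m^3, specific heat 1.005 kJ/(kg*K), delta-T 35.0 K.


Q = V_dot * rho * cp * dT
Q = 0.269 * 1.24 * 1.005 * 35.0
Q = 11.733 kW

11.733


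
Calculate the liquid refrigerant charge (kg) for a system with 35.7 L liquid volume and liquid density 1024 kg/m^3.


Charge = V * rho / 1000
Charge = 35.7 * 1024 / 1000
Charge = 36.56 kg

36.56


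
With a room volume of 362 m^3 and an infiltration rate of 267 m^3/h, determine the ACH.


ACH = flow / volume
ACH = 267 / 362
ACH = 0.738

0.738


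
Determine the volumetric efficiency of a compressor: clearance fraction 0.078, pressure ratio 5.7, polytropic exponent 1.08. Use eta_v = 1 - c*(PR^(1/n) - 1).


PR^(1/n) = 5.7^(1/1.08) = 5.01053529
eta_v = 1 - 0.078 * (5.01053529 - 1)
eta_v = 0.6872

0.6872


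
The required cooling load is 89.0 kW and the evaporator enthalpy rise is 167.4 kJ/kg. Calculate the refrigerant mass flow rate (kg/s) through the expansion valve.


m_dot = Q / dh
m_dot = 89.0 / 167.4
m_dot = 0.5317 kg/s

0.5317


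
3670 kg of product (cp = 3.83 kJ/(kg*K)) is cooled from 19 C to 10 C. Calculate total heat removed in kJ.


dT = 19 - (10) = 9 K
Q = m * cp * dT = 3670 * 3.83 * 9
Q = 126505 kJ

126505


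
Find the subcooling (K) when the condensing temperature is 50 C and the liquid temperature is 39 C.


Subcooling = T_cond - T_liquid
Subcooling = 50 - 39
Subcooling = 11 K

11


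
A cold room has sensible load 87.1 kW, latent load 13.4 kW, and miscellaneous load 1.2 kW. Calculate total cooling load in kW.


Q_total = Q_s + Q_l + Q_misc
Q_total = 87.1 + 13.4 + 1.2
Q_total = 101.7 kW

101.7


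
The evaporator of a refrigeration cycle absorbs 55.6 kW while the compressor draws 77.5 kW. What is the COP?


COP = Q_evap / W
COP = 55.6 / 77.5
COP = 0.717

0.717


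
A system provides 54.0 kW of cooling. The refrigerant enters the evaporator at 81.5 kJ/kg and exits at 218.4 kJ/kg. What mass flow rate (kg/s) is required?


dh = 218.4 - 81.5 = 136.9 kJ/kg
m_dot = Q / dh = 54.0 / 136.9 = 0.3944 kg/s

0.3944


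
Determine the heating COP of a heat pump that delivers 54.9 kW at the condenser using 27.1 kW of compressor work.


COP_hp = Q_cond / W
COP_hp = 54.9 / 27.1
COP_hp = 2.026

2.026


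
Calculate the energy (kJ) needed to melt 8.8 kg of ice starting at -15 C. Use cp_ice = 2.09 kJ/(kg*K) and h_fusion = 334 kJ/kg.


Sensible heat = cp * dT = 2.09 * 15 = 31.35 kJ/kg
Total per kg = 31.35 + 334 = 365.35 kJ/kg
Q = m * total = 8.8 * 365.35
Q = 3215.1 kJ

3215.1


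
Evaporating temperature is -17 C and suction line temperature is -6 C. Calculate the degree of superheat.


Superheat = T_suction - T_evap
Superheat = -6 - (-17)
Superheat = 11 K

11


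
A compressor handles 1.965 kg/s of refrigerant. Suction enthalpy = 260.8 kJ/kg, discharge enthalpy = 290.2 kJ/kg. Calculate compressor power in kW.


dh = 290.2 - 260.8 = 29.4 kJ/kg
W = m_dot * dh = 1.965 * 29.4 = 57.77 kW

57.77


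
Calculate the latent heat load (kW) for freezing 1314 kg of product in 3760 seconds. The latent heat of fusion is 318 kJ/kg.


Q_lat = m * h_fg / t
Q_lat = 1314 * 318 / 3760
Q_lat = 111.13 kW

111.13


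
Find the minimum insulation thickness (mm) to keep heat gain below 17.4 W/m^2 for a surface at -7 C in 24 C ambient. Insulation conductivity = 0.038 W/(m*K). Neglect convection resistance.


dT = 24 - (-7) = 31 K
thickness = k * dT / q_max * 1000
thickness = 0.038 * 31 / 17.4 * 1000
thickness = 67.7 mm

67.7


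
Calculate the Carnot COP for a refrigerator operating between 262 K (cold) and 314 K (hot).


dT = 314 - 262 = 52 K
COP_carnot = T_cold / dT = 262 / 52
COP_carnot = 5.038

5.038


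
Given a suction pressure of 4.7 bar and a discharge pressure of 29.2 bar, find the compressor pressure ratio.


PR = P_high / P_low
PR = 29.2 / 4.7
PR = 6.213

6.213


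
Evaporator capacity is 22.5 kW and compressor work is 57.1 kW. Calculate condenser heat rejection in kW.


Q_cond = Q_evap + W
Q_cond = 22.5 + 57.1
Q_cond = 79.6 kW

79.6


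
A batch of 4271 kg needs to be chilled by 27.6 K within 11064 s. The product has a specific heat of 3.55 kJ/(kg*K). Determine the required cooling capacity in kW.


Q = m * cp * dT / t
Q = 4271 * 3.55 * 27.6 / 11064
Q = 37.823 kW

37.823


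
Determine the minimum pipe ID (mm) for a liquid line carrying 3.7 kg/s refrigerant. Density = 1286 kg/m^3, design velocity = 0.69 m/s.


A = m_dot / (rho * v) = 3.7 / (1286 * 0.69) = 0.004169765817 m^2
d = sqrt(4*A/pi) * 1000
d = 72.9 mm

72.9


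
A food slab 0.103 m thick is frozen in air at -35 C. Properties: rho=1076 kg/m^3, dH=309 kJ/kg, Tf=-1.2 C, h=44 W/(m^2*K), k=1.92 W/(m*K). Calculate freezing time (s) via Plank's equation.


dT = -1.2 - (-35) = 33.8 K
term1 = a/(2h) = 0.103/(2*44) = 0.001170454545
term2 = a^2/(8k) = 0.103^2/(8*1.92) = 0.0006906901042
t = rho*dH*1000/dT * (term1 + term2)
t = 1076*309*1000/33.8 * (0.001170454545 + 0.0006906901042)
t = 18308 s

18308


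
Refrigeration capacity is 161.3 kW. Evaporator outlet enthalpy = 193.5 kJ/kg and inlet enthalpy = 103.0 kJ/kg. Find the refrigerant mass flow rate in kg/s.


dh = 193.5 - 103.0 = 90.5 kJ/kg
m_dot = Q / dh = 161.3 / 90.5 = 1.7823 kg/s

1.7823


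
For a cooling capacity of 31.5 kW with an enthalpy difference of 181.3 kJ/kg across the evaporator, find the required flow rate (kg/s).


m_dot = Q / dh
m_dot = 31.5 / 181.3
m_dot = 0.1737 kg/s

0.1737


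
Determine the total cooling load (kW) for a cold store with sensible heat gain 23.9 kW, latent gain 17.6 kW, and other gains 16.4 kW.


Q_total = Q_s + Q_l + Q_misc
Q_total = 23.9 + 17.6 + 16.4
Q_total = 57.9 kW

57.9


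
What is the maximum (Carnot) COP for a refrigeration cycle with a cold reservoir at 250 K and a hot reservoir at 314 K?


dT = 314 - 250 = 64 K
COP_carnot = T_cold / dT = 250 / 64
COP_carnot = 3.906

3.906


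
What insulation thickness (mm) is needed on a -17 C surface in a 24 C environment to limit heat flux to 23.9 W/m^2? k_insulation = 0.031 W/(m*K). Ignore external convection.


dT = 24 - (-17) = 41 K
thickness = k * dT / q_max * 1000
thickness = 0.031 * 41 / 23.9 * 1000
thickness = 53.2 mm

53.2


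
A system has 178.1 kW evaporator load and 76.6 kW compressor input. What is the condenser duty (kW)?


Q_cond = Q_evap + W
Q_cond = 178.1 + 76.6
Q_cond = 254.7 kW

254.7


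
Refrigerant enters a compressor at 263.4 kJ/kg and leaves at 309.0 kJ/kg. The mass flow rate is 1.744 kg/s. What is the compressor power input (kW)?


dh = 309.0 - 263.4 = 45.6 kJ/kg
W = m_dot * dh = 1.744 * 45.6 = 79.53 kW

79.53


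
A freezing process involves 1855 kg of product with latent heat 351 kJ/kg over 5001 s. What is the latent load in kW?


Q_lat = m * h_fg / t
Q_lat = 1855 * 351 / 5001
Q_lat = 130.19 kW

130.19


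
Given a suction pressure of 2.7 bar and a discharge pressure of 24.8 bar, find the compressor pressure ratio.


PR = P_high / P_low
PR = 24.8 / 2.7
PR = 9.185

9.185


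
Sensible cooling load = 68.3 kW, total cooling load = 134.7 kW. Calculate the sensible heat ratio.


SHR = Q_sensible / Q_total
SHR = 68.3 / 134.7
SHR = 0.507

0.507


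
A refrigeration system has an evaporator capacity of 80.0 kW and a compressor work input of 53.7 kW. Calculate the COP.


COP = Q_evap / W
COP = 80.0 / 53.7
COP = 1.49

1.49


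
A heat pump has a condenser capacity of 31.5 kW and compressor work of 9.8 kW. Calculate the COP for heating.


COP_hp = Q_cond / W
COP_hp = 31.5 / 9.8
COP_hp = 3.214

3.214


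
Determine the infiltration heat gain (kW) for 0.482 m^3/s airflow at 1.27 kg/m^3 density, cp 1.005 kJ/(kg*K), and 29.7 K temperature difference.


Q = V_dot * rho * cp * dT
Q = 0.482 * 1.27 * 1.005 * 29.7
Q = 18.271 kW

18.271


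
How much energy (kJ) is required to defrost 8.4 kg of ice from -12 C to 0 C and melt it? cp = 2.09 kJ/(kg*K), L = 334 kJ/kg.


Sensible heat = cp * dT = 2.09 * 12 = 25.08 kJ/kg
Total per kg = 25.08 + 334 = 359.08 kJ/kg
Q = m * total = 8.4 * 359.08
Q = 3016.3 kJ

3016.3


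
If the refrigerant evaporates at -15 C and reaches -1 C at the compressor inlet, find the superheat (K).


Superheat = T_suction - T_evap
Superheat = -1 - (-15)
Superheat = 14 K

14


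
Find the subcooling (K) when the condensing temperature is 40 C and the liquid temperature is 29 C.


Subcooling = T_cond - T_liquid
Subcooling = 40 - 29
Subcooling = 11 K

11


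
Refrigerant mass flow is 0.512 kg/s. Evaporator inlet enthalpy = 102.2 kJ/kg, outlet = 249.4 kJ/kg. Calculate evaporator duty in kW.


dh = 249.4 - 102.2 = 147.2 kJ/kg
Q_evap = m_dot * dh = 0.512 * 147.2
Q_evap = 75.37 kW

75.37


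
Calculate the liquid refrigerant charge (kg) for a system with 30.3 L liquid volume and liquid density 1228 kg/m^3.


Charge = V * rho / 1000
Charge = 30.3 * 1228 / 1000
Charge = 37.21 kg

37.21


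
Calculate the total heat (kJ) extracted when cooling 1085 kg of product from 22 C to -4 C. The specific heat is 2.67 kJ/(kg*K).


dT = 22 - (-4) = 26 K
Q = m * cp * dT = 1085 * 2.67 * 26
Q = 75321 kJ

75321


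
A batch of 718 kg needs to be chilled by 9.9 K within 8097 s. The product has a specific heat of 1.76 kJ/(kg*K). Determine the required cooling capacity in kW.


Q = m * cp * dT / t
Q = 718 * 1.76 * 9.9 / 8097
Q = 1.545 kW

1.545


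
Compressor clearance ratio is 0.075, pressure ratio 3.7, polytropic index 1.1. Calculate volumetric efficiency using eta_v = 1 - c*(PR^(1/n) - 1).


PR^(1/n) = 3.7^(1/1.1) = 3.28508811
eta_v = 1 - 0.075 * (3.28508811 - 1)
eta_v = 0.8286

0.8286


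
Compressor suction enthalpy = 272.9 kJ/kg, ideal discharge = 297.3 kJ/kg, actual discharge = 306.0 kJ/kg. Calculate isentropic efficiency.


dh_ideal = 297.3 - 272.9 = 24.4 kJ/kg
dh_actual = 306.0 - 272.9 = 33.1 kJ/kg
eta_s = dh_ideal / dh_actual = 24.4 / 33.1
eta_s = 0.7372

0.7372


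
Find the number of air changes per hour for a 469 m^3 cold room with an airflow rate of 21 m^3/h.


ACH = flow / volume
ACH = 21 / 469
ACH = 0.045

0.045


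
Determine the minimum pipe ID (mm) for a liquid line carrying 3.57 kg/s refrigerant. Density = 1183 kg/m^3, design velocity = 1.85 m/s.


A = m_dot / (rho * v) = 3.57 / (1183 * 1.85) = 0.001631217016 m^2
d = sqrt(4*A/pi) * 1000
d = 45.6 mm

45.6


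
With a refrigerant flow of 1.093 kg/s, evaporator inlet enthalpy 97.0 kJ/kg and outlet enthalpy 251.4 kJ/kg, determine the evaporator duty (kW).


dh = 251.4 - 97.0 = 154.4 kJ/kg
Q_evap = m_dot * dh = 1.093 * 154.4
Q_evap = 168.76 kW

168.76


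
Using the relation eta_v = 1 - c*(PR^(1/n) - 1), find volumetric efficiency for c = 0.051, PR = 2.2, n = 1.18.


PR^(1/n) = 2.2^(1/1.18) = 1.95069204
eta_v = 1 - 0.051 * (1.95069204 - 1)
eta_v = 0.9515

0.9515


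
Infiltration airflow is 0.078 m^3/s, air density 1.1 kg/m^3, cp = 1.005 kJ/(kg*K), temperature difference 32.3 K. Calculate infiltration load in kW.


Q = V_dot * rho * cp * dT
Q = 0.078 * 1.1 * 1.005 * 32.3
Q = 2.785 kW

2.785


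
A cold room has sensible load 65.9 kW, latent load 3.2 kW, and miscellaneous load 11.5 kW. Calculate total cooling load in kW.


Q_total = Q_s + Q_l + Q_misc
Q_total = 65.9 + 3.2 + 11.5
Q_total = 80.6 kW

80.6


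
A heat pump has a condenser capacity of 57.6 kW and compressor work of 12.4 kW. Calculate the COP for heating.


COP_hp = Q_cond / W
COP_hp = 57.6 / 12.4
COP_hp = 4.645

4.645


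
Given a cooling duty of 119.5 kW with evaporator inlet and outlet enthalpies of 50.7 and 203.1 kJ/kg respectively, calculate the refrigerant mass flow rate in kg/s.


dh = 203.1 - 50.7 = 152.4 kJ/kg
m_dot = Q / dh = 119.5 / 152.4 = 0.7841 kg/s

0.7841


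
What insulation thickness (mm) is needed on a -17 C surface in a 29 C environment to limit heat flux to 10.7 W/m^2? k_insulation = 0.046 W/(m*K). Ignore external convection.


dT = 29 - (-17) = 46 K
thickness = k * dT / q_max * 1000
thickness = 0.046 * 46 / 10.7 * 1000
thickness = 197.8 mm

197.8


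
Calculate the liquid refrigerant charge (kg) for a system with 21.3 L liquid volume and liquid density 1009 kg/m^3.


Charge = V * rho / 1000
Charge = 21.3 * 1009 / 1000
Charge = 21.49 kg

21.49


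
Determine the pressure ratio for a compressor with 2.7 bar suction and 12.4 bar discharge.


PR = P_high / P_low
PR = 12.4 / 2.7
PR = 4.593

4.593


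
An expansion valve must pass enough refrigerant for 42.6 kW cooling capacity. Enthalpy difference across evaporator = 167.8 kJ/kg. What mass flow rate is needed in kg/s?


m_dot = Q / dh
m_dot = 42.6 / 167.8
m_dot = 0.2539 kg/s

0.2539


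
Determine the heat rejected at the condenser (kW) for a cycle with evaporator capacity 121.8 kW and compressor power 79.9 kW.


Q_cond = Q_evap + W
Q_cond = 121.8 + 79.9
Q_cond = 201.7 kW

201.7


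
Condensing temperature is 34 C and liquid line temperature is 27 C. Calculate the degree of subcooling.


Subcooling = T_cond - T_liquid
Subcooling = 34 - 27
Subcooling = 7 K

7


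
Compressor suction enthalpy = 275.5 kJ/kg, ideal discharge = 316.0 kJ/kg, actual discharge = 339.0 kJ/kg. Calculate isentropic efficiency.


dh_ideal = 316.0 - 275.5 = 40.5 kJ/kg
dh_actual = 339.0 - 275.5 = 63.5 kJ/kg
eta_s = dh_ideal / dh_actual = 40.5 / 63.5
eta_s = 0.6378

0.6378


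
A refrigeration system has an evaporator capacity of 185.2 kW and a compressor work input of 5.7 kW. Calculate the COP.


COP = Q_evap / W
COP = 185.2 / 5.7
COP = 32.491

32.491


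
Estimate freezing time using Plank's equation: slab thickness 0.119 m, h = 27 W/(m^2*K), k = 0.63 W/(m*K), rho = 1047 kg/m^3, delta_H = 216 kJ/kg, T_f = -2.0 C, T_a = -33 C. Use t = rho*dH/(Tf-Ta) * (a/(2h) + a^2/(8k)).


dT = -2.0 - (-33) = 31.0 K
term1 = a/(2h) = 0.119/(2*27) = 0.002203703704
term2 = a^2/(8k) = 0.119^2/(8*0.63) = 0.002809722222
t = rho*dH*1000/dT * (term1 + term2)
t = 1047*216*1000/31.0 * (0.002203703704 + 0.002809722222)
t = 36574 s

36574


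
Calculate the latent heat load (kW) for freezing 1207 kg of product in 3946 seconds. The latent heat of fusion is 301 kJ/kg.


Q_lat = m * h_fg / t
Q_lat = 1207 * 301 / 3946
Q_lat = 92.07 kW

92.07


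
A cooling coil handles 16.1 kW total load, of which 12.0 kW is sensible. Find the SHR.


SHR = Q_sensible / Q_total
SHR = 12.0 / 16.1
SHR = 0.745

0.745


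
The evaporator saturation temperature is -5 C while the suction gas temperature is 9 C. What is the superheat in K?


Superheat = T_suction - T_evap
Superheat = 9 - (-5)
Superheat = 14 K

14


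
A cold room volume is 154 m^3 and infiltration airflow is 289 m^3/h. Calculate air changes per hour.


ACH = flow / volume
ACH = 289 / 154
ACH = 1.877

1.877


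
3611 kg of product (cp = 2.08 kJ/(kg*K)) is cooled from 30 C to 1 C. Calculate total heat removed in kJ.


dT = 30 - (1) = 29 K
Q = m * cp * dT = 3611 * 2.08 * 29
Q = 217816 kJ

217816


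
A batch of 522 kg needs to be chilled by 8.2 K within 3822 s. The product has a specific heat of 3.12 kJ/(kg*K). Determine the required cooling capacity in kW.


Q = m * cp * dT / t
Q = 522 * 3.12 * 8.2 / 3822
Q = 3.494 kW

3.494


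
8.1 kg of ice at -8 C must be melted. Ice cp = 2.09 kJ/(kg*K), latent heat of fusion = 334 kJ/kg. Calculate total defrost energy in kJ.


Sensible heat = cp * dT = 2.09 * 8 = 16.72 kJ/kg
Total per kg = 16.72 + 334 = 350.72 kJ/kg
Q = m * total = 8.1 * 350.72
Q = 2840.8 kJ

2840.8


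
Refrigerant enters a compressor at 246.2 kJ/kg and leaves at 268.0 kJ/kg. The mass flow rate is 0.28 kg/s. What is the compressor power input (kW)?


dh = 268.0 - 246.2 = 21.8 kJ/kg
W = m_dot * dh = 0.28 * 21.8 = 6.1 kW

6.1


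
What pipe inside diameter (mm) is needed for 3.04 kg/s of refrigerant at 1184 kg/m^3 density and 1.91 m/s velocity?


A = m_dot / (rho * v) = 3.04 / (1184 * 1.91) = 0.001344276213 m^2
d = sqrt(4*A/pi) * 1000
d = 41.4 mm

41.4


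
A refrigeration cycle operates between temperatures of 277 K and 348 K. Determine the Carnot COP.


dT = 348 - 277 = 71 K
COP_carnot = T_cold / dT = 277 / 71
COP_carnot = 3.901

3.901


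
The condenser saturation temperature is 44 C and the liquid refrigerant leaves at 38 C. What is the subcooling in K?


Subcooling = T_cond - T_liquid
Subcooling = 44 - 38
Subcooling = 6 K

6


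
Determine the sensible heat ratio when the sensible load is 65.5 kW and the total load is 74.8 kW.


SHR = Q_sensible / Q_total
SHR = 65.5 / 74.8
SHR = 0.876

0.876


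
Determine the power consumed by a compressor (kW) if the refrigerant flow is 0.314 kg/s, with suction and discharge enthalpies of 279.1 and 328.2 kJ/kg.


dh = 328.2 - 279.1 = 49.1 kJ/kg
W = m_dot * dh = 0.314 * 49.1 = 15.42 kW

15.42


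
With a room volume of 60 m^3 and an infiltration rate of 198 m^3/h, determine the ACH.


ACH = flow / volume
ACH = 198 / 60
ACH = 3.3

3.3


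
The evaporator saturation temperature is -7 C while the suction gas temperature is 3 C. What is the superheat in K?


Superheat = T_suction - T_evap
Superheat = 3 - (-7)
Superheat = 10 K

10


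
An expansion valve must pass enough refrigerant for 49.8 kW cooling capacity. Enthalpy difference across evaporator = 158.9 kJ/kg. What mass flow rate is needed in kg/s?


m_dot = Q / dh
m_dot = 49.8 / 158.9
m_dot = 0.3134 kg/s

0.3134


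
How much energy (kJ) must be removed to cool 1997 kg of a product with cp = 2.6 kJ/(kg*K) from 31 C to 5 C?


dT = 31 - (5) = 26 K
Q = m * cp * dT = 1997 * 2.6 * 26
Q = 134997 kJ

134997


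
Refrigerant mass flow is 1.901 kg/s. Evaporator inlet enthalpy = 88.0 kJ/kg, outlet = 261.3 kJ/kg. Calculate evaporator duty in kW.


dh = 261.3 - 88.0 = 173.3 kJ/kg
Q_evap = m_dot * dh = 1.901 * 173.3
Q_evap = 329.44 kW

329.44


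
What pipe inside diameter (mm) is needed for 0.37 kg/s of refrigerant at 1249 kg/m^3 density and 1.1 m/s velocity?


A = m_dot / (rho * v) = 0.37 / (1249 * 1.1) = 0.0002693063542 m^2
d = sqrt(4*A/pi) * 1000
d = 18.5 mm

18.5


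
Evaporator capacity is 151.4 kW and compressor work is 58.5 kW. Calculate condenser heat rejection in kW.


Q_cond = Q_evap + W
Q_cond = 151.4 + 58.5
Q_cond = 209.9 kW

209.9


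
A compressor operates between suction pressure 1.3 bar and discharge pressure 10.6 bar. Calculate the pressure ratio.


PR = P_high / P_low
PR = 10.6 / 1.3
PR = 8.154

8.154


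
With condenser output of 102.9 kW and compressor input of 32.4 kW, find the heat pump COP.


COP_hp = Q_cond / W
COP_hp = 102.9 / 32.4
COP_hp = 3.176

3.176


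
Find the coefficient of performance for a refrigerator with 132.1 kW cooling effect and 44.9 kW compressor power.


COP = Q_evap / W
COP = 132.1 / 44.9
COP = 2.942

2.942


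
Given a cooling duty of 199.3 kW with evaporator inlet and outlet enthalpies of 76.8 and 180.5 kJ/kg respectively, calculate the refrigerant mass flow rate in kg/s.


dh = 180.5 - 76.8 = 103.7 kJ/kg
m_dot = Q / dh = 199.3 / 103.7 = 1.9219 kg/s

1.9219


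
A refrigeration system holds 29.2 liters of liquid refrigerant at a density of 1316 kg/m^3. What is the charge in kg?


Charge = V * rho / 1000
Charge = 29.2 * 1316 / 1000
Charge = 38.43 kg

38.43
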